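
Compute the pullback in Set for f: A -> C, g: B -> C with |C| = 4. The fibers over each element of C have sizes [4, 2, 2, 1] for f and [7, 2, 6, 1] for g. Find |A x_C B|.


The pullback A x_C B consists of pairs (a, b) with f(a) = g(b).
For each element c in C, the fiber product has |f^-1(c)| * |g^-1(c)| elements.
Summing over C: 4 * 7 + 2 * 2 + 2 * 6 + 1 * 1
= 28 + 4 + 12 + 1 = 45

45


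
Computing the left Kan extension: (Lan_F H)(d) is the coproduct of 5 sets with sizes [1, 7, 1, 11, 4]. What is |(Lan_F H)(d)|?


Pointwise, the left Kan extension (Lan_F H)(d) is the colimit, indexed
by the comma category (F downarrow d), of H composed with the
projection (F downarrow d) -> C. Here that colimit is given
as a coproduct (disjoint union) of sets, so its cardinality is the
sum of the sizes of the summands.
Coproduct of sets with sizes: 1 + 7 + 1 + 11 + 4
= 24

24


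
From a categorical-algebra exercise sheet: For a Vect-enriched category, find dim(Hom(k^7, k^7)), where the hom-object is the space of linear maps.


In Vect-enriched categories, Hom(k^n, k^m) is the space of m x n matrices.
dim(Hom(k^7, k^7)) = 7 * 7 = 49

49


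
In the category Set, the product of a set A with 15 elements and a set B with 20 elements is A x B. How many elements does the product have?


In Set, the product A x B is the Cartesian product.
By the universal property, |A x B| = |A| * |B|.
|A x B| = 15 * 20 = 300

300


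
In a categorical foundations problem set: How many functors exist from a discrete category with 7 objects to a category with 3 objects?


A functor from a discrete category C to D is determined by
where each object maps. Each of the 7 objects of C can map
to any of the 3 objects of D independently.
Number of functors = 3^7 = 2187

2187


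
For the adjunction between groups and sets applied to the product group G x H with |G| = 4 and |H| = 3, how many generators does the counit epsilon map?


The counit epsilon_K: F(U(K)) -> K of the Free-Forgetful adjunction
maps |K| generators of F(U(K)) into K. For K = G x H (the product group),
|G x H| = |G| * |H|.
Total generators mapped = 4 * 3 = 12.

12


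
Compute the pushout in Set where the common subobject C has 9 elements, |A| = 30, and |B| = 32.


The pushout A +_C B identifies the images of C in A and B.
|A +_C B| = |A| + |B| - |C| (for injections).
= 30 + 32 - 9 = 53

53


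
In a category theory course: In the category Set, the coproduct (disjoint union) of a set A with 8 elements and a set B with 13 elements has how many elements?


In Set, the coproduct A + B is the disjoint union.
|A + B| = |A| + |B| = 8 + 13 = 21

21


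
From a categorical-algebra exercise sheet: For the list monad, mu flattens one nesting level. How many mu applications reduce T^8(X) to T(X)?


Each application of mu: T^2 -> T removes one layer of nesting.
Starting at depth 8 (i.e., T^8(X)), we need to reach T(X).
Number of mu applications = 8 - 1 = 7

7


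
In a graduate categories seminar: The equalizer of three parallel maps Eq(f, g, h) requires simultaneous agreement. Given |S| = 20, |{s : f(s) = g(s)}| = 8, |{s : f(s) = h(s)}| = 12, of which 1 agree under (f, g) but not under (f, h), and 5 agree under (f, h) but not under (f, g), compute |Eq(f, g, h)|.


Eq(f, g, h) is the triple-agreement set: points in S where all three
maps take the same value. Using inclusion-exclusion on the pairwise data:
Pair (f, g) agrees on 8 points; pair (f, h) on 12 points.
Points agreeing under (f, g) but not (f, h) = 1; under (f, h) but not (f, g) = 5.
Triple-agreement = agreement-in-(f, g) minus points that agree under (f, g) but not (f, h):
|Eq(f, g, h)| = 8 - 1 = 7
(cross-check via (f, h): 12 - 5 = 7.)

7


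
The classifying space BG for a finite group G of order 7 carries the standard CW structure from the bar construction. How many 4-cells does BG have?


In the bar-construction CW model of BG, the n-cells are indexed by
n-tuples [g_1|...|g_n] of non-identity elements of G (degenerate
simplices with some g_i = e do not contribute cells), so there are
(|G| - 1)^n n-cells.
For dim = 4 with |G| = 7:
cells = (7 - 1)^4 = 6^4 = 1296

1296


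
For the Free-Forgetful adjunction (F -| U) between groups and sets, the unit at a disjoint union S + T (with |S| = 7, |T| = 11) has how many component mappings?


The unit eta_X: X -> U(F(X)) of the Free-Forgetful adjunction
maps each element of X to a generator of F(X). For X = S + T (disjoint
union in Set), |S + T| = |S| + |T|.
Total mappings = 7 + 11 = 18.

18


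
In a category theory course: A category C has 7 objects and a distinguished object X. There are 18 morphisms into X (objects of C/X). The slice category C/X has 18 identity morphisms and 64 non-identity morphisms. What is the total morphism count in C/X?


In the slice category C/X, objects are morphisms to X.
Identity morphisms: 18 (one per object of C/X).
Non-identity morphisms: 64.
Total = 18 + 64 = 82

82


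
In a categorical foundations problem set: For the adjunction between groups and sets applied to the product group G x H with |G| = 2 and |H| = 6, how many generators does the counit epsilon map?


The counit epsilon_K: F(U(K)) -> K of the Free-Forgetful adjunction
maps |K| generators of F(U(K)) into K. For K = G x H (the product group),
|G x H| = |G| * |H|.
Total generators mapped = 2 * 6 = 12.

12


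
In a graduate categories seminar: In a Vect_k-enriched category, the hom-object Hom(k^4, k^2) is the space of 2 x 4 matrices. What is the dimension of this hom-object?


In Vect-enriched categories, Hom(k^n, k^m) is the space of m x n matrices.
dim(Hom(k^4, k^2)) = 2 * 4 = 8

8


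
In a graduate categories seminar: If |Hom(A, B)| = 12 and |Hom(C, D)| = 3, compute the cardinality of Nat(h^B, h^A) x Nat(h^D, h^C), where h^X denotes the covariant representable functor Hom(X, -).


By the Yoneda lemma, Nat(h^B, h^A) is isomorphic to Hom(A, B),
so |Nat(h^B, h^A)| = |Hom(A, B)| and |Nat(h^D, h^C)| = |Hom(C, D)|.
|Hom(A, B)| = 12, |Hom(C, D)| = 3.
|Nat(h^B, h^A) x Nat(h^D, h^C)| = 12 * 3 = 36

36


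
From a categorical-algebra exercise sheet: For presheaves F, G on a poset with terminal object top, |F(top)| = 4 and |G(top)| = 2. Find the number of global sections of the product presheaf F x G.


Global sections of a presheaf on a poset with terminal top satisfy
Gamma(H) ~ H(top). Presheaves admit pointwise products, so
(F x G)(top) = F(top) x G(top) (Cartesian product).
|Gamma(F x G)| = |F(top)| * |G(top)| = 4 * 2 = 8.

8


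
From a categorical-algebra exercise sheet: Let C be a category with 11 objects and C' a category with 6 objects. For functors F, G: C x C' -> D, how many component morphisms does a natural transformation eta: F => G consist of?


A natural transformation eta: F => G assigns one component morphism per
object of the domain category.
The domain is the product category C x C', so
|Ob(C x C')| = |Ob(C)| * |Ob(C')| = 11 * 6 = 66.
Therefore eta has 66 component morphisms.

66


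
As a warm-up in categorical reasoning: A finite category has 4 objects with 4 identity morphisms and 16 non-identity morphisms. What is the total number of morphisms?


Each object has an identity morphism, giving 4 identities.
Adding the 16 non-identity morphisms:
Total = 4 + 16 = 20

20


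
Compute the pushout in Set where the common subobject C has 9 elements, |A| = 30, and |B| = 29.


The pushout A +_C B identifies the images of C in A and B.
|A +_C B| = |A| + |B| - |C| (for injections).
= 30 + 29 - 9 = 50

50


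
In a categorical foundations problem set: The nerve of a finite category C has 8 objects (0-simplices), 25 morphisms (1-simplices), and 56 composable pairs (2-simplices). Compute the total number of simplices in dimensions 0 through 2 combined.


The 2-skeleton of the nerve N(C) consists of simplices in dimensions 0, 1, 2:
  |N(C)_0| = 8 (objects)
  |N(C)_1| = 25 (morphisms)
  |N(C)_2| = 56 (composable pairs)
Total = 8 + 25 + 56 = 89

89


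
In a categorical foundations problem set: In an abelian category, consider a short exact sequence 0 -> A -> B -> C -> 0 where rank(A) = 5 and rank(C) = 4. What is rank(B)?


For a short exact sequence 0 -> A -> B -> C -> 0,
rank is additive: rank(B) = rank(A) + rank(C).
rank(B) = 5 + 4 = 9

9


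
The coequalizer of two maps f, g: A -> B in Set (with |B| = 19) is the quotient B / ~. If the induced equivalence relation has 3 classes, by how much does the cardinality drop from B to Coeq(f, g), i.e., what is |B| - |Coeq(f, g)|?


The coequalizer Coeq(f, g) = B / ~ has one element per equivalence class.
|B| = 19, |Coeq(f, g)| = 3.
|B| - |Coeq(f, g)| = 19 - 3 = 16.

16


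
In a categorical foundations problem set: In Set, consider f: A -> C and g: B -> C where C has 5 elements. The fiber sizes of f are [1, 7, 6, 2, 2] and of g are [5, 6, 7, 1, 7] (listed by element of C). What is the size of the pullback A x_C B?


The pullback A x_C B consists of pairs (a, b) with f(a) = g(b).
For each element c in C, the fiber product has |f^-1(c)| * |g^-1(c)| elements.
Summing over C: 1 * 5 + 7 * 6 + 6 * 7 + 2 * 1 + 2 * 7
= 5 + 42 + 42 + 2 + 14 = 105

105


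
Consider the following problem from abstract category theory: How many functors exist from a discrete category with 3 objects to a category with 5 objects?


A functor from a discrete category C to D is determined by
where each object maps. Each of the 3 objects of C can map
to any of the 5 objects of D independently.
Number of functors = 5^3 = 125

125


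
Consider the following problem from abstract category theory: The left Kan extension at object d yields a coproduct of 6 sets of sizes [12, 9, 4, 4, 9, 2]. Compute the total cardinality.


Pointwise, the left Kan extension (Lan_F H)(d) is the colimit, indexed
by the comma category (F downarrow d), of H composed with the
projection (F downarrow d) -> C. Here that colimit is given
as a coproduct (disjoint union) of sets, so its cardinality is the
sum of the sizes of the summands.
Coproduct of sets with sizes: 12 + 9 + 4 + 4 + 9 + 2
= 40

40


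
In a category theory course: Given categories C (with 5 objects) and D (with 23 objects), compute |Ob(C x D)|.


The product category C x D has objects that are pairs (c, d).
Number of pairs = |Ob(C)| * |Ob(D)| = 5 * 23 = 115

115


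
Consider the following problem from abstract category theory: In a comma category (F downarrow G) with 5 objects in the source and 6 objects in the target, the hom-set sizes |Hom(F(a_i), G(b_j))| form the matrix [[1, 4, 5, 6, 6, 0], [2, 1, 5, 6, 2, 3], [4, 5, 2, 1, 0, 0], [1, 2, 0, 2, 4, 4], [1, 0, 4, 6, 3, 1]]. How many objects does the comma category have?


Objects of (F downarrow G) are triples (a, b, h: F(a)->G(b)).
The count equals the sum of all entries in the hom-matrix.
sum(row 0) = 22
sum(row 1) = 19
sum(row 2) = 12
sum(row 3) = 13
sum(row 4) = 15
Grand total = 81

81


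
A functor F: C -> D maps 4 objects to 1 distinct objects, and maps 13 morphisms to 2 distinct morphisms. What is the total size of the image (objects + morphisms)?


The image of F consists of distinct objects and distinct morphisms.
|Im(F)| on objects = 1
|Im(F)| on morphisms = 2
Total image cardinality = 1 + 2 = 3

3


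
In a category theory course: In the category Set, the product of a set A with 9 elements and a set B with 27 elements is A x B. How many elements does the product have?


In Set, the product A x B is the Cartesian product.
By the universal property, |A x B| = |A| * |B|.
|A x B| = 9 * 27 = 243

243


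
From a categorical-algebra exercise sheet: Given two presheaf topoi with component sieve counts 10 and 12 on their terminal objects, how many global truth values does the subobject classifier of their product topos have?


In a product of presheaf topoi E_1 x E_2, the subobject classifier
is Omega = Omega_1 x Omega_2 (componentwise), so
|Omega(top)| = |Omega_1(top_1)| * |Omega_2(top_2)|.
= 10 * 12 = 120.

120


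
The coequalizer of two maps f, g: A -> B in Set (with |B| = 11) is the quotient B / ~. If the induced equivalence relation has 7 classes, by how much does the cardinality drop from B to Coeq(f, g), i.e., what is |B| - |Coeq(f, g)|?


The coequalizer Coeq(f, g) = B / ~ has one element per equivalence class.
|B| = 11, |Coeq(f, g)| = 7.
|B| - |Coeq(f, g)| = 11 - 7 = 4.

4


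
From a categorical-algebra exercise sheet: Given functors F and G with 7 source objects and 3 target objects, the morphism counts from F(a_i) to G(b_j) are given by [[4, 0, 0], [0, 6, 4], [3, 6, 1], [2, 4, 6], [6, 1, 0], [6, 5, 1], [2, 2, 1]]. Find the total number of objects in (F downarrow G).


Objects of (F downarrow G) are triples (a, b, h: F(a)->G(b)).
The count equals the sum of all entries in the hom-matrix.
sum(row 0) = 4
sum(row 1) = 10
sum(row 2) = 10
sum(row 3) = 12
sum(row 4) = 7
sum(row 5) = 12
sum(row 6) = 5
Grand total = 60

60


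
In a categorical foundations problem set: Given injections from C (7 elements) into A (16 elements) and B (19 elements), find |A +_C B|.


The pushout A +_C B identifies the images of C in A and B.
|A +_C B| = |A| + |B| - |C| (for injections).
= 16 + 19 - 7 = 28

28


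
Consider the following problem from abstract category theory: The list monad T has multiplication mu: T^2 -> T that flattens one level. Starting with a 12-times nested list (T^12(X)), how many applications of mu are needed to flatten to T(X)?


Each application of mu: T^2 -> T removes one layer of nesting.
Starting at depth 12 (i.e., T^12(X)), we need to reach T(X).
Number of mu applications = 12 - 1 = 11

11


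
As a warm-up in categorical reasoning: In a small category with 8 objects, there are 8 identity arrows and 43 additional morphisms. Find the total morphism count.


Each object has an identity morphism, giving 8 identities.
Adding the 43 non-identity morphisms:
Total = 8 + 43 = 51

51


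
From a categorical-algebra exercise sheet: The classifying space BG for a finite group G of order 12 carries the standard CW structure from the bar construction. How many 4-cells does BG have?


In the bar-construction CW model of BG, the n-cells are indexed by
n-tuples [g_1|...|g_n] of non-identity elements of G (degenerate
simplices with some g_i = e do not contribute cells), so there are
(|G| - 1)^n n-cells.
For dim = 4 with |G| = 12:
cells = (12 - 1)^4 = 11^4 = 14641

14641


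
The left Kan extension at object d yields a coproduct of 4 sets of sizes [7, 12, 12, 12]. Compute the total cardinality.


Pointwise, the left Kan extension (Lan_F H)(d) is the colimit, indexed
by the comma category (F downarrow d), of H composed with the
projection (F downarrow d) -> C. Here that colimit is given
as a coproduct (disjoint union) of sets, so its cardinality is the
sum of the sizes of the summands.
Coproduct of sets with sizes: 7 + 12 + 12 + 12
= 43

43


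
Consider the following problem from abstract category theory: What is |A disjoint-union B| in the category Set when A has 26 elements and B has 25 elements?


In Set, the coproduct A + B is the disjoint union.
|A + B| = |A| + |B| = 26 + 25 = 51

51


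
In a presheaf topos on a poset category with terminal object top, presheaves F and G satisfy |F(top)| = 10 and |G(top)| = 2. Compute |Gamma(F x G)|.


Global sections of a presheaf on a poset with terminal top satisfy
Gamma(H) ~ H(top). Presheaves admit pointwise products, so
(F x G)(top) = F(top) x G(top) (Cartesian product).
|Gamma(F x G)| = |F(top)| * |G(top)| = 10 * 2 = 20.

20


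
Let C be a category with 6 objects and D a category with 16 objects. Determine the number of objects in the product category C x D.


The product category C x D has objects that are pairs (c, d).
Number of pairs = |Ob(C)| * |Ob(D)| = 6 * 16 = 96

96


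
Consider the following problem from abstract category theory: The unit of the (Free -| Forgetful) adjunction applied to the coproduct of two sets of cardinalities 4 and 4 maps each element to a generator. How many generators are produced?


The unit eta_X: X -> U(F(X)) of the Free-Forgetful adjunction
maps each element of X to a generator of F(X). For X = S + T (disjoint
union in Set), |S + T| = |S| + |T|.
Total mappings = 4 + 4 = 8.

8


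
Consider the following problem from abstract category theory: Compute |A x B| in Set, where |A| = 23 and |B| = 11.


In Set, the product A x B is the Cartesian product.
By the universal property, |A x B| = |A| * |B|.
|A x B| = 23 * 11 = 253

253


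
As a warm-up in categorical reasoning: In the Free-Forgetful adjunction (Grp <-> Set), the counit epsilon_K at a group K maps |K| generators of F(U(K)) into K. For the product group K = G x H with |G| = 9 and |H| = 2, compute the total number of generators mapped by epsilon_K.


The counit epsilon_K: F(U(K)) -> K of the Free-Forgetful adjunction
maps |K| generators of F(U(K)) into K. For K = G x H (the product group),
|G x H| = |G| * |H|.
Total generators mapped = 9 * 2 = 18.

18


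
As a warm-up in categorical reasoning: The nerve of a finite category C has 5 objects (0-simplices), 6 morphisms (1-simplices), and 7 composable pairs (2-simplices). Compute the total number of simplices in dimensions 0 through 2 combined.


The 2-skeleton of the nerve N(C) consists of simplices in dimensions 0, 1, 2:
  |N(C)_0| = 5 (objects)
  |N(C)_1| = 6 (morphisms)
  |N(C)_2| = 7 (composable pairs)
Total = 5 + 6 + 7 = 18

18


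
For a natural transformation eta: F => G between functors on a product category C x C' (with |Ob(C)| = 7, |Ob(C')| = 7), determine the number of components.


A natural transformation eta: F => G assigns one component morphism per
object of the domain category.
The domain is the product category C x C', so
|Ob(C x C')| = |Ob(C)| * |Ob(C')| = 7 * 7 = 49.
Therefore eta has 49 component morphisms.

49


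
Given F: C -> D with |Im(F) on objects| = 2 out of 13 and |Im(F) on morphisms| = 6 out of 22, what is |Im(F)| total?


The image of F consists of distinct objects and distinct morphisms.
|Im(F)| on objects = 2
|Im(F)| on morphisms = 6
Total image cardinality = 2 + 6 = 8

8


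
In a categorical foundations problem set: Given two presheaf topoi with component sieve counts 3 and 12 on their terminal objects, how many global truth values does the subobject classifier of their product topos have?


In a product of presheaf topoi E_1 x E_2, the subobject classifier
is Omega = Omega_1 x Omega_2 (componentwise), so
|Omega(top)| = |Omega_1(top_1)| * |Omega_2(top_2)|.
= 3 * 12 = 36.

36


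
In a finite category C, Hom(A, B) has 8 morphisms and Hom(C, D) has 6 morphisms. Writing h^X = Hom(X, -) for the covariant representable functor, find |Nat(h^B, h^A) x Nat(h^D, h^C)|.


By the Yoneda lemma, Nat(h^B, h^A) is isomorphic to Hom(A, B),
so |Nat(h^B, h^A)| = |Hom(A, B)| and |Nat(h^D, h^C)| = |Hom(C, D)|.
|Hom(A, B)| = 8, |Hom(C, D)| = 6.
|Nat(h^B, h^A) x Nat(h^D, h^C)| = 8 * 6 = 48

48


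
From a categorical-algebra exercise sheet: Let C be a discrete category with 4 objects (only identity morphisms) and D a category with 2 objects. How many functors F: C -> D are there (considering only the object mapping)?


A functor from a discrete category C to D is determined by
where each object maps. Each of the 4 objects of C can map
to any of the 2 objects of D independently.
Number of functors = 2^4 = 16

16


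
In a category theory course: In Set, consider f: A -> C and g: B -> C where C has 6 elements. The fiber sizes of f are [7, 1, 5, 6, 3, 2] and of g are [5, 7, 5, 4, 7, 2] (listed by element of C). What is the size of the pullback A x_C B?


The pullback A x_C B consists of pairs (a, b) with f(a) = g(b).
For each element c in C, the fiber product has |f^-1(c)| * |g^-1(c)| elements.
Summing over C: 7 * 5 + 1 * 7 + 5 * 5 + 6 * 4 + 3 * 7 + 2 * 2
= 35 + 7 + 25 + 24 + 21 + 4 = 116

116


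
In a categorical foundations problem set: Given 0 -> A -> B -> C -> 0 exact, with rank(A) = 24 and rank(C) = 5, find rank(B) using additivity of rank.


For a short exact sequence 0 -> A -> B -> C -> 0,
rank is additive: rank(B) = rank(A) + rank(C).
rank(B) = 24 + 5 = 29

29


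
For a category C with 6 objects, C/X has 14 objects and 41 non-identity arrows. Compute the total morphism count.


In the slice category C/X, objects are morphisms to X.
Identity morphisms: 14 (one per object of C/X).
Non-identity morphisms: 41.
Total = 14 + 41 = 55

55


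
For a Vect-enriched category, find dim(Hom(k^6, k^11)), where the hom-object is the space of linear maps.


In Vect-enriched categories, Hom(k^n, k^m) is the space of m x n matrices.
dim(Hom(k^6, k^11)) = 11 * 6 = 66

66


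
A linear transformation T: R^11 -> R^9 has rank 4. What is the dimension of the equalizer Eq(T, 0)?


The equalizer of f and the zero map is ker(f).
By the rank-nullity theorem: dim(ker(f)) = dim(domain) - rank(f).
dim(ker(f)) = 11 - 4 = 7

7


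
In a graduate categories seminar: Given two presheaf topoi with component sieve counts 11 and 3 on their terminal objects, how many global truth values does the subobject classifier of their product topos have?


In a product of presheaf topoi E_1 x E_2, the subobject classifier
is Omega = Omega_1 x Omega_2 (componentwise), so
|Omega(top)| = |Omega_1(top_1)| * |Omega_2(top_2)|.
= 11 * 3 = 33.

33


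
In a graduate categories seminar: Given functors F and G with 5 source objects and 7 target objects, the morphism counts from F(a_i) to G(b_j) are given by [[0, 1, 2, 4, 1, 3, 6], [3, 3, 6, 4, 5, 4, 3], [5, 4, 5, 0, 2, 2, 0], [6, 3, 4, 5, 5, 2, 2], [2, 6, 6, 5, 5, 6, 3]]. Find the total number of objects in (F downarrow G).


Objects of (F downarrow G) are triples (a, b, h: F(a)->G(b)).
The count equals the sum of all entries in the hom-matrix.
sum(row 0) = 17
sum(row 1) = 28
sum(row 2) = 18
sum(row 3) = 27
sum(row 4) = 33
Grand total = 123

123


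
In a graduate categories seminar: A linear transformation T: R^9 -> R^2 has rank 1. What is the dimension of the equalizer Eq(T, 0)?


The equalizer of f and the zero map is ker(f).
By the rank-nullity theorem: dim(ker(f)) = dim(domain) - rank(f).
dim(ker(f)) = 9 - 1 = 8

8


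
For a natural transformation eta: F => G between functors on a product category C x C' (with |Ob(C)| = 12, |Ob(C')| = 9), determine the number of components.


A natural transformation eta: F => G assigns one component morphism per
object of the domain category.
The domain is the product category C x C', so
|Ob(C x C')| = |Ob(C)| * |Ob(C')| = 12 * 9 = 108.
Therefore eta has 108 component morphisms.

108


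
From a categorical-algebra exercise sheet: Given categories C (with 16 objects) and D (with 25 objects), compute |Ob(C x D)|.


The product category C x D has objects that are pairs (c, d).
Number of pairs = |Ob(C)| * |Ob(D)| = 16 * 25 = 400

400


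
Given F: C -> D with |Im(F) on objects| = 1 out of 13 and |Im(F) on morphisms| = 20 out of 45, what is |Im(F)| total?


The image of F consists of distinct objects and distinct morphisms.
|Im(F)| on objects = 1
|Im(F)| on morphisms = 20
Total image cardinality = 1 + 20 = 21

21


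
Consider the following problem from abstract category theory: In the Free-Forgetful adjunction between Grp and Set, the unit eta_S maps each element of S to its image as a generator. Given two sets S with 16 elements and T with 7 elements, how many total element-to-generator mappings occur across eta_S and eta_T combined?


The unit eta_X: X -> U(F(X)) of the Free-Forgetful adjunction
maps each element of X to a generator of F(X). For X = S + T (disjoint
union in Set), |S + T| = |S| + |T|.
Total mappings = 16 + 7 = 23.

23


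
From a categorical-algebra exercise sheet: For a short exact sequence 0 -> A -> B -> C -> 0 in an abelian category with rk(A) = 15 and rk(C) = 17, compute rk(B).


For a short exact sequence 0 -> A -> B -> C -> 0,
rank is additive: rank(B) = rank(A) + rank(C).
rank(B) = 15 + 17 = 32

32


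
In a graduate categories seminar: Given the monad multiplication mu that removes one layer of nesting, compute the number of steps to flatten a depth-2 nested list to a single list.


Each application of mu: T^2 -> T removes one layer of nesting.
Starting at depth 2 (i.e., T^2(X)), we need to reach T(X).
Number of mu applications = 2 - 1 = 1

1


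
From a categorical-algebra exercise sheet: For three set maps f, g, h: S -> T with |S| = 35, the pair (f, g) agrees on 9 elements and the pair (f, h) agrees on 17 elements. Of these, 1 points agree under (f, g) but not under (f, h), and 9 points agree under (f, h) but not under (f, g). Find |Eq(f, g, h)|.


Eq(f, g, h) is the triple-agreement set: points in S where all three
maps take the same value. Using inclusion-exclusion on the pairwise data:
Pair (f, g) agrees on 9 points; pair (f, h) on 17 points.
Points agreeing under (f, g) but not (f, h) = 1; under (f, h) but not (f, g) = 9.
Triple-agreement = agreement-in-(f, g) minus points that agree under (f, g) but not (f, h):
|Eq(f, g, h)| = 9 - 1 = 8
(cross-check via (f, h): 17 - 9 = 8.)

8


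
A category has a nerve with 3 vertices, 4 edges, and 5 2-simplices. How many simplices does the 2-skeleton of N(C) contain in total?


The 2-skeleton of the nerve N(C) consists of simplices in dimensions 0, 1, 2:
  |N(C)_0| = 3 (objects)
  |N(C)_1| = 4 (morphisms)
  |N(C)_2| = 5 (composable pairs)
Total = 3 + 4 + 5 = 12

12


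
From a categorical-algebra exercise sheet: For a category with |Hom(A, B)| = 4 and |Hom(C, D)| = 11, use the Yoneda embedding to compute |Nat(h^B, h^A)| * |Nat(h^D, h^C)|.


By the Yoneda lemma, Nat(h^B, h^A) is isomorphic to Hom(A, B),
so |Nat(h^B, h^A)| = |Hom(A, B)| and |Nat(h^D, h^C)| = |Hom(C, D)|.
|Hom(A, B)| = 4, |Hom(C, D)| = 11.
|Nat(h^B, h^A) x Nat(h^D, h^C)| = 4 * 11 = 44

44


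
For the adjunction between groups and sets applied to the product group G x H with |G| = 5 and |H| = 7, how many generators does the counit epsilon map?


The counit epsilon_K: F(U(K)) -> K of the Free-Forgetful adjunction
maps |K| generators of F(U(K)) into K. For K = G x H (the product group),
|G x H| = |G| * |H|.
Total generators mapped = 5 * 7 = 35.

35


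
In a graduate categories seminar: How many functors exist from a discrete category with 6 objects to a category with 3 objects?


A functor from a discrete category C to D is determined by
where each object maps. Each of the 6 objects of C can map
to any of the 3 objects of D independently.
Number of functors = 3^6 = 729

729


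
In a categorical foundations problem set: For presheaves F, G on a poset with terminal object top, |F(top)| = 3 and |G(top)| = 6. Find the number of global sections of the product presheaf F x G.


Global sections of a presheaf on a poset with terminal top satisfy
Gamma(H) ~ H(top). Presheaves admit pointwise products, so
(F x G)(top) = F(top) x G(top) (Cartesian product).
|Gamma(F x G)| = |F(top)| * |G(top)| = 3 * 6 = 18.

18


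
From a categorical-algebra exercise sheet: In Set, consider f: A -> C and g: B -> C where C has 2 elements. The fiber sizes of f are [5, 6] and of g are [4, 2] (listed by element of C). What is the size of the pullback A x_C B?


The pullback A x_C B consists of pairs (a, b) with f(a) = g(b).
For each element c in C, the fiber product has |f^-1(c)| * |g^-1(c)| elements.
Summing over C: 5 * 4 + 6 * 2
= 20 + 12 = 32

32


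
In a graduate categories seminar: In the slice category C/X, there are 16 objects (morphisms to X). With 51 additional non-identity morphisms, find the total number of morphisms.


In the slice category C/X, objects are morphisms to X.
Identity morphisms: 16 (one per object of C/X).
Non-identity morphisms: 51.
Total = 16 + 51 = 67

67


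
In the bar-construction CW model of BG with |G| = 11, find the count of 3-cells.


In the bar-construction CW model of BG, the n-cells are indexed by
n-tuples [g_1|...|g_n] of non-identity elements of G (degenerate
simplices with some g_i = e do not contribute cells), so there are
(|G| - 1)^n n-cells.
For dim = 3 with |G| = 11:
cells = (11 - 1)^3 = 10^3 = 1000

1000


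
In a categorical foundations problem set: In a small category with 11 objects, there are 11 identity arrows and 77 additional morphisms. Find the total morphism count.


Each object has an identity morphism, giving 11 identities.
Adding the 77 non-identity morphisms:
Total = 11 + 77 = 88

88


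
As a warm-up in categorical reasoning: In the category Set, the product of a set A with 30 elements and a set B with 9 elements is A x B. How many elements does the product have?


In Set, the product A x B is the Cartesian product.
By the universal property, |A x B| = |A| * |B|.
|A x B| = 30 * 9 = 270

270


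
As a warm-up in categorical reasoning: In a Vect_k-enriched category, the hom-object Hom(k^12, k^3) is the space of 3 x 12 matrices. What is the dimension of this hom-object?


In Vect-enriched categories, Hom(k^n, k^m) is the space of m x n matrices.
dim(Hom(k^12, k^3)) = 3 * 12 = 36

36


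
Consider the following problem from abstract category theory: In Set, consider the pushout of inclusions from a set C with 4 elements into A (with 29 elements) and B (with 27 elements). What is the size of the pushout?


The pushout A +_C B identifies the images of C in A and B.
|A +_C B| = |A| + |B| - |C| (for injections).
= 29 + 27 - 4 = 52

52


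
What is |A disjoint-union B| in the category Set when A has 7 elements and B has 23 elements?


In Set, the coproduct A + B is the disjoint union.
|A + B| = |A| + |B| = 7 + 23 = 30

30


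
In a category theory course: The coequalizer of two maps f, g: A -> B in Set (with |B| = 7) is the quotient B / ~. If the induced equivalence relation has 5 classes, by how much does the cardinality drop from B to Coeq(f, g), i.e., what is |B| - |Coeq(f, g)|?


The coequalizer Coeq(f, g) = B / ~ has one element per equivalence class.
|B| = 7, |Coeq(f, g)| = 5.
|B| - |Coeq(f, g)| = 7 - 5 = 2.

2


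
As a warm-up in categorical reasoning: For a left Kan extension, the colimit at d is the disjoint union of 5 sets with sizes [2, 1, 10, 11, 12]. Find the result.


Pointwise, the left Kan extension (Lan_F H)(d) is the colimit, indexed
by the comma category (F downarrow d), of H composed with the
projection (F downarrow d) -> C. Here that colimit is given
as a coproduct (disjoint union) of sets, so its cardinality is the
sum of the sizes of the summands.
Coproduct of sets with sizes: 2 + 1 + 10 + 11 + 12
= 36

36


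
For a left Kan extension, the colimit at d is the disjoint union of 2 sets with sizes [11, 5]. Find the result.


Pointwise, the left Kan extension (Lan_F H)(d) is the colimit, indexed
by the comma category (F downarrow d), of H composed with the
projection (F downarrow d) -> C. Here that colimit is given
as a coproduct (disjoint union) of sets, so its cardinality is the
sum of the sizes of the summands.
Coproduct of sets with sizes: 11 + 5
= 16

16


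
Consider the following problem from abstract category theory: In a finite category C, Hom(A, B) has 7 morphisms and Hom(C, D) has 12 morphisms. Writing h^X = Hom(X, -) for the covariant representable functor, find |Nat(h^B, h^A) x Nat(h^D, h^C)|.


By the Yoneda lemma, Nat(h^B, h^A) is isomorphic to Hom(A, B),
so |Nat(h^B, h^A)| = |Hom(A, B)| and |Nat(h^D, h^C)| = |Hom(C, D)|.
|Hom(A, B)| = 7, |Hom(C, D)| = 12.
|Nat(h^B, h^A) x Nat(h^D, h^C)| = 7 * 12 = 84

84


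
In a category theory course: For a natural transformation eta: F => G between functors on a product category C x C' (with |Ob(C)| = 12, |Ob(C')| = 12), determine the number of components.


A natural transformation eta: F => G assigns one component morphism per
object of the domain category.
The domain is the product category C x C', so
|Ob(C x C')| = |Ob(C)| * |Ob(C')| = 12 * 12 = 144.
Therefore eta has 144 component morphisms.

144


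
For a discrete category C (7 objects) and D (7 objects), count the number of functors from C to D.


A functor from a discrete category C to D is determined by
where each object maps. Each of the 7 objects of C can map
to any of the 7 objects of D independently.
Number of functors = 7^7 = 823543

823543


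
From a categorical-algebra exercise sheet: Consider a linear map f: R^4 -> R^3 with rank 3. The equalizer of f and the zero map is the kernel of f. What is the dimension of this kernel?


The equalizer of f and the zero map is ker(f).
By the rank-nullity theorem: dim(ker(f)) = dim(domain) - rank(f).
dim(ker(f)) = 4 - 3 = 1

1


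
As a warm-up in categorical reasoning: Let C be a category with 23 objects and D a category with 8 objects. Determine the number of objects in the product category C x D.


The product category C x D has objects that are pairs (c, d).
Number of pairs = |Ob(C)| * |Ob(D)| = 23 * 8 = 184

184


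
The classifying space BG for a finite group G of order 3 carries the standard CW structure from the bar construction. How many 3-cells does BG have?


In the bar-construction CW model of BG, the n-cells are indexed by
n-tuples [g_1|...|g_n] of non-identity elements of G (degenerate
simplices with some g_i = e do not contribute cells), so there are
(|G| - 1)^n n-cells.
For dim = 3 with |G| = 3:
cells = (3 - 1)^3 = 2^3 = 8

8


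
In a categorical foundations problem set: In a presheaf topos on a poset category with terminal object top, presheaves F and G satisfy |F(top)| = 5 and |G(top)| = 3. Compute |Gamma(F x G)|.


Global sections of a presheaf on a poset with terminal top satisfy
Gamma(H) ~ H(top). Presheaves admit pointwise products, so
(F x G)(top) = F(top) x G(top) (Cartesian product).
|Gamma(F x G)| = |F(top)| * |G(top)| = 5 * 3 = 15.

15


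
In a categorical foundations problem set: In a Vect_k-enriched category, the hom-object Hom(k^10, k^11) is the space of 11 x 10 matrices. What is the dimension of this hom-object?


In Vect-enriched categories, Hom(k^n, k^m) is the space of m x n matrices.
dim(Hom(k^10, k^11)) = 11 * 10 = 110

110


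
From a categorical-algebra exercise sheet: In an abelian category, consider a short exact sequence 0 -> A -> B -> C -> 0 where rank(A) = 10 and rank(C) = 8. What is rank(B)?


For a short exact sequence 0 -> A -> B -> C -> 0,
rank is additive: rank(B) = rank(A) + rank(C).
rank(B) = 10 + 8 = 18

18


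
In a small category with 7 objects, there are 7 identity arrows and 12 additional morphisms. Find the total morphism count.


Each object has an identity morphism, giving 7 identities.
Adding the 12 non-identity morphisms:
Total = 7 + 12 = 19

19


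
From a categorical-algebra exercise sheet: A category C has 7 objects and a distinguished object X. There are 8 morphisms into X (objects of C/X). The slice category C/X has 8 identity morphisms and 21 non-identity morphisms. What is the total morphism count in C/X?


In the slice category C/X, objects are morphisms to X.
Identity morphisms: 8 (one per object of C/X).
Non-identity morphisms: 21.
Total = 8 + 21 = 29

29


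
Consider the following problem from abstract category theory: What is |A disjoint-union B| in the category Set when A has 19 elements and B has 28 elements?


In Set, the coproduct A + B is the disjoint union.
|A + B| = |A| + |B| = 19 + 28 = 47

47


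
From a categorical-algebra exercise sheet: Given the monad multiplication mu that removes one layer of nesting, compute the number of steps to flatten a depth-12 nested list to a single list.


Each application of mu: T^2 -> T removes one layer of nesting.
Starting at depth 12 (i.e., T^12(X)), we need to reach T(X).
Number of mu applications = 12 - 1 = 11

11


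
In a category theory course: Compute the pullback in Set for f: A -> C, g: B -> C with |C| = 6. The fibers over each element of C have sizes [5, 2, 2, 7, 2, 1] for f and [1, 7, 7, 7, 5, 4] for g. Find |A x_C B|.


The pullback A x_C B consists of pairs (a, b) with f(a) = g(b).
For each element c in C, the fiber product has |f^-1(c)| * |g^-1(c)| elements.
Summing over C: 5 * 1 + 2 * 7 + 2 * 7 + 7 * 7 + 2 * 5 + 1 * 4
= 5 + 14 + 14 + 49 + 10 + 4 = 96

96


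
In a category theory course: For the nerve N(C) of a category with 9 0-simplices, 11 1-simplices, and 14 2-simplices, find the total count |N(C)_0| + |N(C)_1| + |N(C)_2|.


The 2-skeleton of the nerve N(C) consists of simplices in dimensions 0, 1, 2:
  |N(C)_0| = 9 (objects)
  |N(C)_1| = 11 (morphisms)
  |N(C)_2| = 14 (composable pairs)
Total = 9 + 11 + 14 = 34

34


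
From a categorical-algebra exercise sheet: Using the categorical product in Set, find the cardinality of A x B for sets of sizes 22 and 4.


In Set, the product A x B is the Cartesian product.
By the universal property, |A x B| = |A| * |B|.
|A x B| = 22 * 4 = 88

88


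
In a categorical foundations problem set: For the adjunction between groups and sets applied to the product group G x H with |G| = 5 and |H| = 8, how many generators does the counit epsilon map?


The counit epsilon_K: F(U(K)) -> K of the Free-Forgetful adjunction
maps |K| generators of F(U(K)) into K. For K = G x H (the product group),
|G x H| = |G| * |H|.
Total generators mapped = 5 * 8 = 40.

40


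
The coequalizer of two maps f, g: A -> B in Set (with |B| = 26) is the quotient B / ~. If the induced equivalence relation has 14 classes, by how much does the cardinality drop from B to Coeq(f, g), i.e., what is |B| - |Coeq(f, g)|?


The coequalizer Coeq(f, g) = B / ~ has one element per equivalence class.
|B| = 26, |Coeq(f, g)| = 14.
|B| - |Coeq(f, g)| = 26 - 14 = 12.

12


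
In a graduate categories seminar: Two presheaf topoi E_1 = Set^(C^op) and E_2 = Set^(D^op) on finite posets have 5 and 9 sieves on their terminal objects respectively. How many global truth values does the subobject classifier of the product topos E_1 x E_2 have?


In a product of presheaf topoi E_1 x E_2, the subobject classifier
is Omega = Omega_1 x Omega_2 (componentwise), so
|Omega(top)| = |Omega_1(top_1)| * |Omega_2(top_2)|.
= 5 * 9 = 45.

45


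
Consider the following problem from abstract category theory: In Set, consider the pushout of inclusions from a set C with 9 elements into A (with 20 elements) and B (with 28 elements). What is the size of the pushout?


The pushout A +_C B identifies the images of C in A and B.
|A +_C B| = |A| + |B| - |C| (for injections).
= 20 + 28 - 9 = 39

39


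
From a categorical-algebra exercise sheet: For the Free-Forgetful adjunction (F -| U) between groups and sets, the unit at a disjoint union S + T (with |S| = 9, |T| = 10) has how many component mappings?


The unit eta_X: X -> U(F(X)) of the Free-Forgetful adjunction
maps each element of X to a generator of F(X). For X = S + T (disjoint
union in Set), |S + T| = |S| + |T|.
Total mappings = 9 + 10 = 19.

19


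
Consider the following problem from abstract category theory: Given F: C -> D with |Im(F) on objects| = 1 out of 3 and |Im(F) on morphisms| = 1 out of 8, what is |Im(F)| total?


The image of F consists of distinct objects and distinct morphisms.
|Im(F)| on objects = 1
|Im(F)| on morphisms = 1
Total image cardinality = 1 + 1 = 2

2


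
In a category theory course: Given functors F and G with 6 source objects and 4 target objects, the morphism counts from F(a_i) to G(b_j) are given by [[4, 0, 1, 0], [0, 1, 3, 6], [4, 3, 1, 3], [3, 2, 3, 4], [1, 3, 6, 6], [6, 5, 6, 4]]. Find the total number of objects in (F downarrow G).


Objects of (F downarrow G) are triples (a, b, h: F(a)->G(b)).
The count equals the sum of all entries in the hom-matrix.
sum(row 0) = 5
sum(row 1) = 10
sum(row 2) = 11
sum(row 3) = 12
sum(row 4) = 16
sum(row 5) = 21
Grand total = 75

75


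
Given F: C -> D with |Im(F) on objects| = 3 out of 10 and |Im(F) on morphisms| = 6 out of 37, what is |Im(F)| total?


The image of F consists of distinct objects and distinct morphisms.
|Im(F)| on objects = 3
|Im(F)| on morphisms = 6
Total image cardinality = 3 + 6 = 9

9


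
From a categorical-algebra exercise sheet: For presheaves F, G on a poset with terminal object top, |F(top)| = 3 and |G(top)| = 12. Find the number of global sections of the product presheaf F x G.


Global sections of a presheaf on a poset with terminal top satisfy
Gamma(H) ~ H(top). Presheaves admit pointwise products, so
(F x G)(top) = F(top) x G(top) (Cartesian product).
|Gamma(F x G)| = |F(top)| * |G(top)| = 3 * 12 = 36.

36
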